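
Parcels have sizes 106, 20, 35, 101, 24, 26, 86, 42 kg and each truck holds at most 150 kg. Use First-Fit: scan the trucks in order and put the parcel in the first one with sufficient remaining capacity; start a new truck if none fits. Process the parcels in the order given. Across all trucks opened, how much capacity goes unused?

160

Put 106 kg in truck 1; 44 kg remain.
Put 20 kg in truck 1; 24 kg remain.
Put 35 kg in truck 2; 115 kg remain.
Put 101 kg in truck 2; 14 kg remain.
Put 24 kg in truck 1; 0 kg remain.
Put 26 kg in truck 3; 124 kg remain.
Put 86 kg in truck 3; 38 kg remain.
Put 42 kg in truck 4; 108 kg remain.
4 trucks × 150 kg = 600 kg; used 440 kg; unused 160 kg.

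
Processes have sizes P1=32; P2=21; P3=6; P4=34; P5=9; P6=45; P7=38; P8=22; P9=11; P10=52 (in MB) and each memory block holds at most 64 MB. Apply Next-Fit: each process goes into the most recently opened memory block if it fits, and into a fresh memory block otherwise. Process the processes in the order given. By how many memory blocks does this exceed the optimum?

Next-Fit: [32,21,6] [34,9] [45] [38,22] [11,52] → 5 memory blocks.
Total size 270 MB; any packing needs at least ⌈270/64⌉ = 5 memory blocks.
So 5 is already optimal.

0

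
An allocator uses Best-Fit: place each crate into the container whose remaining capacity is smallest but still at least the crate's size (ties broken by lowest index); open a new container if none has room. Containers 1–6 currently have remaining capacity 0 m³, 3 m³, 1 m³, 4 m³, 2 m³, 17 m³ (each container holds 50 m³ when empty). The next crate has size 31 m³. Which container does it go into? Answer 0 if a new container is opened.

No container has ≥ 31 m³ free, so a new container is opened.

0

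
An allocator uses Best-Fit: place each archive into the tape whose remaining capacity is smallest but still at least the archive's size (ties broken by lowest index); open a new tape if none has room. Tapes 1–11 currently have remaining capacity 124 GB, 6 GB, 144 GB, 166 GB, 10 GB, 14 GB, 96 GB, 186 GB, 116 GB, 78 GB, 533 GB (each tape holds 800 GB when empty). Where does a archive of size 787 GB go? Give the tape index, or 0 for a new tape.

No tape has ≥ 787 GB free, so a new tape is opened.

0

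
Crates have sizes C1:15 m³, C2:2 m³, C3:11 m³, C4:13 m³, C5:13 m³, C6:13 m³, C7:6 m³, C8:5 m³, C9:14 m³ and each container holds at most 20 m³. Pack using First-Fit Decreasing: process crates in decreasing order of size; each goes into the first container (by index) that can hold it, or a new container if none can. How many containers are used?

6

Sorted descending: 15, 14, 13, 13, 13, 11, 6, 5, 2.
Put 15 m³ in container 1; 5 m³ remain.
Put 14 m³ in container 2; 6 m³ remain.
Put 13 m³ in container 3; 7 m³ remain.
Put 13 m³ in container 4; 7 m³ remain.
Put 13 m³ in container 5; 7 m³ remain.
Put 11 m³ in container 6; 9 m³ remain.
Put 6 m³ in container 2; 0 m³ remain.
Put 5 m³ in container 1; 0 m³ remain.
Put 2 m³ in container 3; 5 m³ remain.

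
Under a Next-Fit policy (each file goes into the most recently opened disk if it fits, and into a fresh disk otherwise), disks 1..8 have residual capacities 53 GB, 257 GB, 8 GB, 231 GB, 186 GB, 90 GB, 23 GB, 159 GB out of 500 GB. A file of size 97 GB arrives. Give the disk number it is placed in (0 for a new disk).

8

Next-Fit only looks at disk 8, which has 159 GB free.
97 GB fits there.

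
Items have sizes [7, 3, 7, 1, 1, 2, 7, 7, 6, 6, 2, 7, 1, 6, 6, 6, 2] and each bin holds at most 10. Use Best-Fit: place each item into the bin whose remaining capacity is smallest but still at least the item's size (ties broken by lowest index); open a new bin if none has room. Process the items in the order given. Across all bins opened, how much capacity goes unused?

bin 1: place 7, 3 left
bin 1: place 3, 0 left
bin 2: place 7, 3 left
bin 2: place 1, 2 left
bin 2: place 1, 1 left
bin 3: place 2, 8 left
bin 3: place 7, 1 left
bin 4: place 7, 3 left
bin 5: place 6, 4 left
bin 6: place 6, 4 left
bin 4: place 2, 1 left
bin 7: place 7, 3 left
bin 2: place 1, 0 left
bin 8: place 6, 4 left
bin 9: place 6, 4 left
bin 10: place 6, 4 left
bin 7: place 2, 1 left
10 bins × 10 = 100; used 77; unused 23.

23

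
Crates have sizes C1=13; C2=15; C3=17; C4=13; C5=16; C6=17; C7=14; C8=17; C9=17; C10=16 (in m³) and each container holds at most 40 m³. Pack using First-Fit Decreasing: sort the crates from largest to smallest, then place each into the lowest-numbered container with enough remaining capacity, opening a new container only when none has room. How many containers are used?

Sorted descending: 17, 17, 17, 17, 16, 16, 15, 14, 13, 13.
17 m³ → container 1 (remaining 23 m³)
17 m³ → container 1 (remaining 6 m³)
17 m³ → container 2 (remaining 23 m³)
17 m³ → container 2 (remaining 6 m³)
16 m³ → container 3 (remaining 24 m³)
16 m³ → container 3 (remaining 8 m³)
15 m³ → container 4 (remaining 25 m³)
14 m³ → container 4 (remaining 11 m³)
13 m³ → container 5 (remaining 27 m³)
13 m³ → container 5 (remaining 14 m³)
Final containers: [17,17] [17,17] [16,16] [15,14] [13,13].

5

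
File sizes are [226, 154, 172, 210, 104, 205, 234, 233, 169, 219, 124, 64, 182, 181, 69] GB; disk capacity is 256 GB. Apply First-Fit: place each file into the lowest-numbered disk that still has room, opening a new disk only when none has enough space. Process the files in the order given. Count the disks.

12

Put 226 GB in disk 1; 30 GB remain.
Put 154 GB in disk 2; 102 GB remain.
Put 172 GB in disk 3; 84 GB remain.
Put 210 GB in disk 4; 46 GB remain.
Put 104 GB in disk 5; 152 GB remain.
Put 205 GB in disk 6; 51 GB remain.
Put 234 GB in disk 7; 22 GB remain.
Put 233 GB in disk 8; 23 GB remain.
Put 169 GB in disk 9; 87 GB remain.
Put 219 GB in disk 10; 37 GB remain.
Put 124 GB in disk 5; 28 GB remain.
Put 64 GB in disk 2; 38 GB remain.
Put 182 GB in disk 11; 74 GB remain.
Put 181 GB in disk 12; 75 GB remain.
Put 69 GB in disk 3; 15 GB remain.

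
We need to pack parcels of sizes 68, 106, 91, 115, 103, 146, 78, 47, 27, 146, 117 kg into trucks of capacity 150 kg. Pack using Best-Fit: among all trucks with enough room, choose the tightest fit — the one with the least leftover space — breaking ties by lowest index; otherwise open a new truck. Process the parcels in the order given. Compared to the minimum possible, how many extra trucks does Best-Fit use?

0

Best-Fit: [68,78] [106] [91] [115,27] [103,47] [146] [146] [117] → 8 trucks.
8 parcels exceed 75 kg (half the capacity), and no two of those can share a truck, so at least 8 trucks are needed.
So 8 is already optimal.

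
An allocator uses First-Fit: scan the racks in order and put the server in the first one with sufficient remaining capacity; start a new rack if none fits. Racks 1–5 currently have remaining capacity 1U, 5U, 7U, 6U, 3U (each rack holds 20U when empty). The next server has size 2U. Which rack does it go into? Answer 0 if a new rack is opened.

2

Racks with room: rack 2 (5U), rack 3 (7U), rack 4 (6U), rack 5 (3U).
The first with room is rack 2.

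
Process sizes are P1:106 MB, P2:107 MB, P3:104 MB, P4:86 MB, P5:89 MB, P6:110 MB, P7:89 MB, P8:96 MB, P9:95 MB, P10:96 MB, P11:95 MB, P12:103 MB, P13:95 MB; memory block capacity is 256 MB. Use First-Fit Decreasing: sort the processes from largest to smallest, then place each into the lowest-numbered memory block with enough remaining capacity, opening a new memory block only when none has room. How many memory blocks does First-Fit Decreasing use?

7 memory blocks

Sorted descending: 110, 107, 106, 104, 103, 96, 96, 95, 95, 95, 89, 89, 86.
Put 110 MB in memory block 1; 146 MB remain.
Put 107 MB in memory block 1; 39 MB remain.
Put 106 MB in memory block 2; 150 MB remain.
Put 104 MB in memory block 2; 46 MB remain.
Put 103 MB in memory block 3; 153 MB remain.
Put 96 MB in memory block 3; 57 MB remain.
Put 96 MB in memory block 4; 160 MB remain.
Put 95 MB in memory block 4; 65 MB remain.
Put 95 MB in memory block 5; 161 MB remain.
Put 95 MB in memory block 5; 66 MB remain.
Put 89 MB in memory block 6; 167 MB remain.
Put 89 MB in memory block 6; 78 MB remain.
Put 86 MB in memory block 7; 170 MB remain.
Final memory blocks: [110,107] [106,104] [103,96] [96,95] [95,95] [89,89] [86].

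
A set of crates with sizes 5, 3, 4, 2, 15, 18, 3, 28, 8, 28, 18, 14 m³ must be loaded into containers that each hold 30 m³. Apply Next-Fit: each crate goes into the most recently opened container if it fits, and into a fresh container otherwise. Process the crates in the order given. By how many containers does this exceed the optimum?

2

Next-Fit: [5,3,4,2,15] [18,3] [28] [8] [28] [18] [14] → 7 containers.
Total size 146 m³; any packing needs at least ⌈146/30⌉ = 5 containers.
An optimal packing achieves that bound: [28,2] [28] [18,8,4] [18,5,3,3] [15,14] → 5 containers.
Excess: 7 − 5 = 2.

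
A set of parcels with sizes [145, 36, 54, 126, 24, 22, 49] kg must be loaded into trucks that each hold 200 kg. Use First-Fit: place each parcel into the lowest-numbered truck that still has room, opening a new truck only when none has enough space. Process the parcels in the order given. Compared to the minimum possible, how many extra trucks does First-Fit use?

First-Fit: [145,36] [54,126] [24,22,49] → 3 trucks.
Total size 456 kg; any packing needs at least ⌈456/200⌉ = 3 trucks.
So 3 is already optimal.

0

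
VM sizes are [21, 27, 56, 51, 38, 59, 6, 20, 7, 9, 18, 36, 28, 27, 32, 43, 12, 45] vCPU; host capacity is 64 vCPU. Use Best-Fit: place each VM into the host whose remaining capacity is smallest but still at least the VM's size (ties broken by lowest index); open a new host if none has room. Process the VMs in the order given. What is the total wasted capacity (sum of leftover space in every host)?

Put 21 vCPU in host 1; 43 vCPU remain.
Put 27 vCPU in host 1; 16 vCPU remain.
Put 56 vCPU in host 2; 8 vCPU remain.
Put 51 vCPU in host 3; 13 vCPU remain.
Put 38 vCPU in host 4; 26 vCPU remain.
Put 59 vCPU in host 5; 5 vCPU remain.
Put 6 vCPU in host 2; 2 vCPU remain.
Put 20 vCPU in host 4; 6 vCPU remain.
Put 7 vCPU in host 3; 6 vCPU remain.
Put 9 vCPU in host 1; 7 vCPU remain.
Put 18 vCPU in host 6; 46 vCPU remain.
Put 36 vCPU in host 6; 10 vCPU remain.
Put 28 vCPU in host 7; 36 vCPU remain.
Put 27 vCPU in host 7; 9 vCPU remain.
Put 32 vCPU in host 8; 32 vCPU remain.
Put 43 vCPU in host 9; 21 vCPU remain.
Put 12 vCPU in host 9; 9 vCPU remain.
Put 45 vCPU in host 10; 19 vCPU remain.
10 hosts × 64 vCPU = 640 vCPU; used 535 vCPU; unused 105 vCPU.

105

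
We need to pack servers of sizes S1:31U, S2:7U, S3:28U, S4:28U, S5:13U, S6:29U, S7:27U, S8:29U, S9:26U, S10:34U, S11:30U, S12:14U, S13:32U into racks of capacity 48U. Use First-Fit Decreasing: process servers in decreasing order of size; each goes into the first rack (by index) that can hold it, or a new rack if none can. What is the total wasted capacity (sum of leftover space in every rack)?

Sorted descending: 34, 32, 31, 30, 29, 29, 28, 28, 27, 26, 14, 13, 7.
Put 34U in rack 1; 14U remain.
Put 32U in rack 2; 16U remain.
Put 31U in rack 3; 17U remain.
Put 30U in rack 4; 18U remain.
Put 29U in rack 5; 19U remain.
Put 29U in rack 6; 19U remain.
Put 28U in rack 7; 20U remain.
Put 28U in rack 8; 20U remain.
Put 27U in rack 9; 21U remain.
Put 26U in rack 10; 22U remain.
Put 14U in rack 1; 0U remain.
Put 13U in rack 2; 3U remain.
Put 7U in rack 3; 10U remain.
10 racks × 48U = 480U; used 328U; unused 152U.

152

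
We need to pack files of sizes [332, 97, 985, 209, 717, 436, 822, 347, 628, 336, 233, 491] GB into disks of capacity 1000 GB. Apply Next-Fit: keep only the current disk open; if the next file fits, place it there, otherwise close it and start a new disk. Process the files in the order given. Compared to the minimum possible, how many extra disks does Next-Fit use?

2

Next-Fit: [332,97] [985] [209,717] [436] [822] [347,628] [336,233] [491] → 8 disks.
Total size 5633 GB; any packing needs at least ⌈5633/1000⌉ = 6 disks.
An optimal packing achieves that bound: [985] [822,97] [717,233] [628,347] [491,436] [336,332,209] → 6 disks.
Excess: 8 − 6 = 2.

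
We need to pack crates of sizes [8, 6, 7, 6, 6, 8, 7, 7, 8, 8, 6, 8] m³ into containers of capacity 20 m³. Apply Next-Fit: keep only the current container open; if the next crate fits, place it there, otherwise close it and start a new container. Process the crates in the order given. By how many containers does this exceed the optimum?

1

Next-Fit: [8,6] [7,6,6] [8,7] [7,8] [8,6] [8] → 6 containers.
Total size 85 m³; any packing needs at least ⌈85/20⌉ = 5 containers.
An optimal packing achieves that bound: [8,8] [8,8] [8,7] [7,7,6] [6,6,6] → 5 containers.
Excess: 6 − 5 = 1.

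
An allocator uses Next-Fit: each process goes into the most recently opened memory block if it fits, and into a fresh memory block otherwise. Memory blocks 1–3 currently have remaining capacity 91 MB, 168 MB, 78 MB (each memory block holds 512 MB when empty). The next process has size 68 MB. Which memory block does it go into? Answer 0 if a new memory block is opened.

Next-Fit only looks at memory block 3, which has 78 MB free.
68 MB fits there.

3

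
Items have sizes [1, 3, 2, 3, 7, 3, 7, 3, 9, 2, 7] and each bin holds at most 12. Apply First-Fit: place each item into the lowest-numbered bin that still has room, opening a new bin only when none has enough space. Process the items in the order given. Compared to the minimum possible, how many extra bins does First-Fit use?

First-Fit: [1,3,2,3,3] [7,3,2] [7] [9] [7] → 5 bins.
Total size 47; any packing needs at least ⌈47/12⌉ = 4 bins.
An optimal packing achieves that bound: [9,3] [7,3,2] [7,3,2] [7,3,1] → 4 bins.
Excess: 5 − 4 = 1.

1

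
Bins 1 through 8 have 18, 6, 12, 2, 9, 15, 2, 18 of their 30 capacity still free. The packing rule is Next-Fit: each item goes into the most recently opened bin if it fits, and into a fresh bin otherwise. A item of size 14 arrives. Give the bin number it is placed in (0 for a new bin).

8

Next-Fit only looks at bin 8, which has 18 free.
14 fits there.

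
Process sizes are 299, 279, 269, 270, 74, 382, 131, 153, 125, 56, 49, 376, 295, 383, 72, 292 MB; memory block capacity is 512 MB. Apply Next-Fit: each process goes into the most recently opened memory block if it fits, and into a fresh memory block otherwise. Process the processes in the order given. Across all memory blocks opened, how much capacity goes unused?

299 MB → memory block 1 (remaining 213 MB)
279 MB → memory block 2 (remaining 233 MB)
269 MB → memory block 3 (remaining 243 MB)
270 MB → memory block 4 (remaining 242 MB)
74 MB → memory block 4 (remaining 168 MB)
382 MB → memory block 5 (remaining 130 MB)
131 MB → memory block 6 (remaining 381 MB)
153 MB → memory block 6 (remaining 228 MB)
125 MB → memory block 6 (remaining 103 MB)
56 MB → memory block 6 (remaining 47 MB)
49 MB → memory block 7 (remaining 463 MB)
376 MB → memory block 7 (remaining 87 MB)
295 MB → memory block 8 (remaining 217 MB)
383 MB → memory block 9 (remaining 129 MB)
72 MB → memory block 9 (remaining 57 MB)
292 MB → memory block 10 (remaining 220 MB)
10 memory blocks × 512 MB = 5120 MB; used 3505 MB; unused 1615 MB.

1615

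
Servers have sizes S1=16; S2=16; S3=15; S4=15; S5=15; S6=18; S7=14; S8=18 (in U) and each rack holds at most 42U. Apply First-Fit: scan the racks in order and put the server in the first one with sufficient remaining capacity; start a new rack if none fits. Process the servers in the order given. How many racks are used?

4

rack 1: place S1 (16U), 26U left
rack 1: place S2 (16U), 10U left
rack 2: place S3 (15U), 27U left
rack 2: place S4 (15U), 12U left
rack 3: place S5 (15U), 27U left
rack 3: place S6 (18U), 9U left
rack 4: place S7 (14U), 28U left
rack 4: place S8 (18U), 10U left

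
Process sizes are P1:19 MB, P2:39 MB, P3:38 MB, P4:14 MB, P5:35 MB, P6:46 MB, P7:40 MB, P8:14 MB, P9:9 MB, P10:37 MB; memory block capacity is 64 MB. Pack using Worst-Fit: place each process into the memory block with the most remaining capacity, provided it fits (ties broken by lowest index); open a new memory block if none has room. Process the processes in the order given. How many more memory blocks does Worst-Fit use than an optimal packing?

0

Worst-Fit: [19,39] [38,14] [35,14] [46] [40,9] [37] → 6 memory blocks.
6 processes exceed 32 MB (half the capacity), and no two of those can share a memory block, so at least 6 memory blocks are needed.
So 6 is already optimal.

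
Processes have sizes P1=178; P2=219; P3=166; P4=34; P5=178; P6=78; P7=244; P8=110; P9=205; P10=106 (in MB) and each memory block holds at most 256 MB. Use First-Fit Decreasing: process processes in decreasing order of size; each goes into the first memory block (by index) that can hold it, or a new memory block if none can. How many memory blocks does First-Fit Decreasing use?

7 memory blocks

Sorted descending: 244, 219, 205, 178, 178, 166, 110, 106, 78, 34.
memory block 1: place 244 MB, 12 MB left
memory block 2: place 219 MB, 37 MB left
memory block 3: place 205 MB, 51 MB left
memory block 4: place 178 MB, 78 MB left
memory block 5: place 178 MB, 78 MB left
memory block 6: place 166 MB, 90 MB left
memory block 7: place 110 MB, 146 MB left
memory block 7: place 106 MB, 40 MB left
memory block 4: place 78 MB, 0 MB left
memory block 2: place 34 MB, 3 MB left
Final memory blocks: [244] [219,34] [205] [178,78] [178] [166] [110,106].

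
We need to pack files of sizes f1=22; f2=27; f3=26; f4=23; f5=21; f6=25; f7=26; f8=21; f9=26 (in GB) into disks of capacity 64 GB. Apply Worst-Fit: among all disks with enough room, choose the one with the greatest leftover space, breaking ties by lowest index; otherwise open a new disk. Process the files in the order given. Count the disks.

disk 1: place f1 (22 GB), 42 GB left
disk 1: place f2 (27 GB), 15 GB left
disk 2: place f3 (26 GB), 38 GB left
disk 2: place f4 (23 GB), 15 GB left
disk 3: place f5 (21 GB), 43 GB left
disk 3: place f6 (25 GB), 18 GB left
disk 4: place f7 (26 GB), 38 GB left
disk 4: place f8 (21 GB), 17 GB left
disk 5: place f9 (26 GB), 38 GB left

5 disks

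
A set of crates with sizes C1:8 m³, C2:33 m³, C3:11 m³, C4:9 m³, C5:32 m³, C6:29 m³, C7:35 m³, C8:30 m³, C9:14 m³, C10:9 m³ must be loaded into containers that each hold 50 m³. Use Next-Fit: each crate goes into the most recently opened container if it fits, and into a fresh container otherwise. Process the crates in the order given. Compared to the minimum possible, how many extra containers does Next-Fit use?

2

Next-Fit: [8,33] [11,9] [32] [29] [35] [30,14] [9] → 7 containers.
Total size 210 m³; any packing needs at least ⌈210/50⌉ = 5 containers.
An optimal packing achieves that bound: [35,14] [33,11] [32,9,9] [30,8] [29] → 5 containers.
Excess: 7 − 5 = 2.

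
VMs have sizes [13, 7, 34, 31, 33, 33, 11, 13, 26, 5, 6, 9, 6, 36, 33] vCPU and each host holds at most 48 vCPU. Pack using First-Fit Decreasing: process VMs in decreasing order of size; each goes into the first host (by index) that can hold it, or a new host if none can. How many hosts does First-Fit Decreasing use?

Sorted descending: 36, 34, 33, 33, 33, 31, 26, 13, 13, 11, 9, 7, 6, 6, 5.
host 1: place 36 vCPU, 12 vCPU left
host 2: place 34 vCPU, 14 vCPU left
host 3: place 33 vCPU, 15 vCPU left
host 4: place 33 vCPU, 15 vCPU left
host 5: place 33 vCPU, 15 vCPU left
host 6: place 31 vCPU, 17 vCPU left
host 7: place 26 vCPU, 22 vCPU left
host 2: place 13 vCPU, 1 vCPU left
host 3: place 13 vCPU, 2 vCPU left
host 1: place 11 vCPU, 1 vCPU left
host 4: place 9 vCPU, 6 vCPU left
host 5: place 7 vCPU, 8 vCPU left
host 4: place 6 vCPU, 0 vCPU left
host 5: place 6 vCPU, 2 vCPU left
host 6: place 5 vCPU, 12 vCPU left
Final hosts: [36,11] [34,13] [33,13] [33,9,6] [33,7,6] [31,5] [26].

7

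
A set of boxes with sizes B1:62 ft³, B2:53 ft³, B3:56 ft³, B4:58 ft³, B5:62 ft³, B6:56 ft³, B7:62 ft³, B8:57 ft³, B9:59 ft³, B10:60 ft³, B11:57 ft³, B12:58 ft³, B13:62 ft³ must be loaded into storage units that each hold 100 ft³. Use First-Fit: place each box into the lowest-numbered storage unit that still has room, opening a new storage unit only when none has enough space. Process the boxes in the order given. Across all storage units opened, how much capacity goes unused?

538

B1 (62 ft³) → storage unit 1 (remaining 38 ft³)
B2 (53 ft³) → storage unit 2 (remaining 47 ft³)
B3 (56 ft³) → storage unit 3 (remaining 44 ft³)
B4 (58 ft³) → storage unit 4 (remaining 42 ft³)
B5 (62 ft³) → storage unit 5 (remaining 38 ft³)
B6 (56 ft³) → storage unit 6 (remaining 44 ft³)
B7 (62 ft³) → storage unit 7 (remaining 38 ft³)
B8 (57 ft³) → storage unit 8 (remaining 43 ft³)
B9 (59 ft³) → storage unit 9 (remaining 41 ft³)
B10 (60 ft³) → storage unit 10 (remaining 40 ft³)
B11 (57 ft³) → storage unit 11 (remaining 43 ft³)
B12 (58 ft³) → storage unit 12 (remaining 42 ft³)
B13 (62 ft³) → storage unit 13 (remaining 38 ft³)
13 storage units × 100 ft³ = 1300 ft³; used 762 ft³; unused 538 ft³.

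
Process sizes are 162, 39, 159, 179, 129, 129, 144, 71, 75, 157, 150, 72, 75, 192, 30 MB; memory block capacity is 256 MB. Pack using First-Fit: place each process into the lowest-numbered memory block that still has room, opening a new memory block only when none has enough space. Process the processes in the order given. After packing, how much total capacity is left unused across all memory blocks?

memory block 1: place 162 MB, 94 MB left
memory block 1: place 39 MB, 55 MB left
memory block 2: place 159 MB, 97 MB left
memory block 3: place 179 MB, 77 MB left
memory block 4: place 129 MB, 127 MB left
memory block 5: place 129 MB, 127 MB left
memory block 6: place 144 MB, 112 MB left
memory block 2: place 71 MB, 26 MB left
memory block 3: place 75 MB, 2 MB left
memory block 7: place 157 MB, 99 MB left
memory block 8: place 150 MB, 106 MB left
memory block 4: place 72 MB, 55 MB left
memory block 5: place 75 MB, 52 MB left
memory block 9: place 192 MB, 64 MB left
memory block 1: place 30 MB, 25 MB left
9 memory blocks × 256 MB = 2304 MB; used 1763 MB; unused 541 MB.

541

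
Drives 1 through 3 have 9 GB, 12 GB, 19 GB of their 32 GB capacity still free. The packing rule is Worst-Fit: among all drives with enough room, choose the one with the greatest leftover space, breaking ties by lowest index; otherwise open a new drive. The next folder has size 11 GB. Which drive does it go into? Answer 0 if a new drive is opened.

Drives with room: drive 2 (12 GB), drive 3 (19 GB).
Most room is drive 3 with 19 GB free.

3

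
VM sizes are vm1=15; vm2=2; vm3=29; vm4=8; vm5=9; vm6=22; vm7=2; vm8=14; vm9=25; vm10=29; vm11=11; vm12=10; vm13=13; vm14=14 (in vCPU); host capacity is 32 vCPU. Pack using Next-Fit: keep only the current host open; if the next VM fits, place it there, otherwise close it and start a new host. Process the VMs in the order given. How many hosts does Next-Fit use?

9 hosts

host 1: place vm1 (15 vCPU), 17 vCPU left
host 1: place vm2 (2 vCPU), 15 vCPU left
host 2: place vm3 (29 vCPU), 3 vCPU left
host 3: place vm4 (8 vCPU), 24 vCPU left
host 3: place vm5 (9 vCPU), 15 vCPU left
host 4: place vm6 (22 vCPU), 10 vCPU left
host 4: place vm7 (2 vCPU), 8 vCPU left
host 5: place vm8 (14 vCPU), 18 vCPU left
host 6: place vm9 (25 vCPU), 7 vCPU left
host 7: place vm10 (29 vCPU), 3 vCPU left
host 8: place vm11 (11 vCPU), 21 vCPU left
host 8: place vm12 (10 vCPU), 11 vCPU left
host 9: place vm13 (13 vCPU), 19 vCPU left
host 9: place vm14 (14 vCPU), 5 vCPU left
Final hosts: [15,2] [29] [8,9] [22,2] [14] [25] [29] [11,10] [13,14].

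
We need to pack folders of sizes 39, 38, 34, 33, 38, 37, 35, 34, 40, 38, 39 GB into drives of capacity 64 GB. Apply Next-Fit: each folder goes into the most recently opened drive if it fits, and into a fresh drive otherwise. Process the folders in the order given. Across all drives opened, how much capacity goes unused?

Put 39 GB in drive 1; 25 GB remain.
Put 38 GB in drive 2; 26 GB remain.
Put 34 GB in drive 3; 30 GB remain.
Put 33 GB in drive 4; 31 GB remain.
Put 38 GB in drive 5; 26 GB remain.
Put 37 GB in drive 6; 27 GB remain.
Put 35 GB in drive 7; 29 GB remain.
Put 34 GB in drive 8; 30 GB remain.
Put 40 GB in drive 9; 24 GB remain.
Put 38 GB in drive 10; 26 GB remain.
Put 39 GB in drive 11; 25 GB remain.
11 drives × 64 GB = 704 GB; used 405 GB; unused 299 GB.

299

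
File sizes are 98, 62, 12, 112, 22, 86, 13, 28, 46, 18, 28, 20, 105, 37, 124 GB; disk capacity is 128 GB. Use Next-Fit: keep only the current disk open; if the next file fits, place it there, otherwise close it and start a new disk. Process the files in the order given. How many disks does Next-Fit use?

8

98 GB → disk 1 (remaining 30 GB)
62 GB → disk 2 (remaining 66 GB)
12 GB → disk 2 (remaining 54 GB)
112 GB → disk 3 (remaining 16 GB)
22 GB → disk 4 (remaining 106 GB)
86 GB → disk 4 (remaining 20 GB)
13 GB → disk 4 (remaining 7 GB)
28 GB → disk 5 (remaining 100 GB)
46 GB → disk 5 (remaining 54 GB)
18 GB → disk 5 (remaining 36 GB)
28 GB → disk 5 (remaining 8 GB)
20 GB → disk 6 (remaining 108 GB)
105 GB → disk 6 (remaining 3 GB)
37 GB → disk 7 (remaining 91 GB)
124 GB → disk 8 (remaining 4 GB)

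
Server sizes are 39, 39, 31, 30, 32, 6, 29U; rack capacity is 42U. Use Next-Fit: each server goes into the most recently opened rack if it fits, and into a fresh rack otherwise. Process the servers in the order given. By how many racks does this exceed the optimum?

0

Next-Fit: [39] [39] [31] [30] [32,6] [29] → 6 racks.
6 servers exceed 21U (half the capacity), and no two of those can share a rack, so at least 6 racks are needed.
So 6 is already optimal.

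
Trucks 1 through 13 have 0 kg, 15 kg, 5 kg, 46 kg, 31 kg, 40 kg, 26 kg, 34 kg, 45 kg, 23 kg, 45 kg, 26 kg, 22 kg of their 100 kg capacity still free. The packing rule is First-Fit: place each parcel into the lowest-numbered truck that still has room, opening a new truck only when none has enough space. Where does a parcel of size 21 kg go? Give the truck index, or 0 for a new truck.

Trucks with room: truck 4 (46 kg), truck 5 (31 kg), truck 6 (40 kg), truck 7 (26 kg), truck 8 (34 kg), truck 9 (45 kg), truck 10 (23 kg), truck 11 (45 kg), truck 12 (26 kg), truck 13 (22 kg).
The first with room is truck 4.

4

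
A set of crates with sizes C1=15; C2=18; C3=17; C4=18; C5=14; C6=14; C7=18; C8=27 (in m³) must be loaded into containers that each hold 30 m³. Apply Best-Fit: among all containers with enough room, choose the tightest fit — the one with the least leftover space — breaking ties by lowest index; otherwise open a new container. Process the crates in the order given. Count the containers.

7 containers

C1 (15 m³) → container 1 (remaining 15 m³)
C2 (18 m³) → container 2 (remaining 12 m³)
C3 (17 m³) → container 3 (remaining 13 m³)
C4 (18 m³) → container 4 (remaining 12 m³)
C5 (14 m³) → container 1 (remaining 1 m³)
C6 (14 m³) → container 5 (remaining 16 m³)
C7 (18 m³) → container 6 (remaining 12 m³)
C8 (27 m³) → container 7 (remaining 3 m³)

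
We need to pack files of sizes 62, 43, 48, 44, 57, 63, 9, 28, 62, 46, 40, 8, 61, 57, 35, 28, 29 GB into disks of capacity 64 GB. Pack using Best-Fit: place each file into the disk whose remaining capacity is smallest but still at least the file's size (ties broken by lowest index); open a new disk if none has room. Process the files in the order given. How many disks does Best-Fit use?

13

62 GB → disk 1 (remaining 2 GB)
43 GB → disk 2 (remaining 21 GB)
48 GB → disk 3 (remaining 16 GB)
44 GB → disk 4 (remaining 20 GB)
57 GB → disk 5 (remaining 7 GB)
63 GB → disk 6 (remaining 1 GB)
9 GB → disk 3 (remaining 7 GB)
28 GB → disk 7 (remaining 36 GB)
62 GB → disk 8 (remaining 2 GB)
46 GB → disk 9 (remaining 18 GB)
40 GB → disk 10 (remaining 24 GB)
8 GB → disk 9 (remaining 10 GB)
61 GB → disk 11 (remaining 3 GB)
57 GB → disk 12 (remaining 7 GB)
35 GB → disk 7 (remaining 1 GB)
28 GB → disk 13 (remaining 36 GB)
29 GB → disk 13 (remaining 7 GB)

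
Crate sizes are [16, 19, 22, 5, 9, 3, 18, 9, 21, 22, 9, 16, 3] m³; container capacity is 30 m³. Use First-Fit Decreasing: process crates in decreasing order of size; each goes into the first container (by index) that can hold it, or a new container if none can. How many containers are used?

7

Sorted descending: 22, 22, 21, 19, 18, 16, 16, 9, 9, 9, 5, 3, 3.
container 1: place 22 m³, 8 m³ left
container 2: place 22 m³, 8 m³ left
container 3: place 21 m³, 9 m³ left
container 4: place 19 m³, 11 m³ left
container 5: place 18 m³, 12 m³ left
container 6: place 16 m³, 14 m³ left
container 7: place 16 m³, 14 m³ left
container 3: place 9 m³, 0 m³ left
container 4: place 9 m³, 2 m³ left
container 5: place 9 m³, 3 m³ left
container 1: place 5 m³, 3 m³ left
container 1: place 3 m³, 0 m³ left
container 2: place 3 m³, 5 m³ left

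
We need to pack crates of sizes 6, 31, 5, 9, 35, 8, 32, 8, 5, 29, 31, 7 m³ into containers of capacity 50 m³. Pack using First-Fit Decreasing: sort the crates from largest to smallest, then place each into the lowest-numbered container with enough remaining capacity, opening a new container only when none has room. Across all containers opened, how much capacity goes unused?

Sorted descending: 35, 32, 31, 31, 29, 9, 8, 8, 7, 6, 5, 5.
35 m³ → container 1 (remaining 15 m³)
32 m³ → container 2 (remaining 18 m³)
31 m³ → container 3 (remaining 19 m³)
31 m³ → container 4 (remaining 19 m³)
29 m³ → container 5 (remaining 21 m³)
9 m³ → container 1 (remaining 6 m³)
8 m³ → container 2 (remaining 10 m³)
8 m³ → container 2 (remaining 2 m³)
7 m³ → container 3 (remaining 12 m³)
6 m³ → container 1 (remaining 0 m³)
5 m³ → container 3 (remaining 7 m³)
5 m³ → container 3 (remaining 2 m³)
5 containers × 50 m³ = 250 m³; used 206 m³; unused 44 m³.

44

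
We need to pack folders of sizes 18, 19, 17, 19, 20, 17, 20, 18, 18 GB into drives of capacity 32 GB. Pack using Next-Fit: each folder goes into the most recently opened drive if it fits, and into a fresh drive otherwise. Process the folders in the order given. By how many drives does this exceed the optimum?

0

Next-Fit: [18] [19] [17] [19] [20] [17] [20] [18] [18] → 9 drives.
9 folders exceed 16 GB (half the capacity), and no two of those can share a drive, so at least 9 drives are needed.
So 9 is already optimal.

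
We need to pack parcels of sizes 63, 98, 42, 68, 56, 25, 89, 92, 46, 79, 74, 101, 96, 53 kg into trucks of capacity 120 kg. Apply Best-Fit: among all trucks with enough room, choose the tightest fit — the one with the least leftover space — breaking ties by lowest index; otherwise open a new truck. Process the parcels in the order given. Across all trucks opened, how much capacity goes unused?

63 kg → truck 1 (remaining 57 kg)
98 kg → truck 2 (remaining 22 kg)
42 kg → truck 1 (remaining 15 kg)
68 kg → truck 3 (remaining 52 kg)
56 kg → truck 4 (remaining 64 kg)
25 kg → truck 3 (remaining 27 kg)
89 kg → truck 5 (remaining 31 kg)
92 kg → truck 6 (remaining 28 kg)
46 kg → truck 4 (remaining 18 kg)
79 kg → truck 7 (remaining 41 kg)
74 kg → truck 8 (remaining 46 kg)
101 kg → truck 9 (remaining 19 kg)
96 kg → truck 10 (remaining 24 kg)
53 kg → truck 11 (remaining 67 kg)
11 trucks × 120 kg = 1320 kg; used 982 kg; unused 338 kg.

338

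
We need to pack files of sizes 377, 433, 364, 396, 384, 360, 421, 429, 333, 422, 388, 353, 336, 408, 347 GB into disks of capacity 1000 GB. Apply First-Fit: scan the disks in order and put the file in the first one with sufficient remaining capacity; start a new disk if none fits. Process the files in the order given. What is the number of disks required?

8

disk 1: place 377 GB, 623 GB left
disk 1: place 433 GB, 190 GB left
disk 2: place 364 GB, 636 GB left
disk 2: place 396 GB, 240 GB left
disk 3: place 384 GB, 616 GB left
disk 3: place 360 GB, 256 GB left
disk 4: place 421 GB, 579 GB left
disk 4: place 429 GB, 150 GB left
disk 5: place 333 GB, 667 GB left
disk 5: place 422 GB, 245 GB left
disk 6: place 388 GB, 612 GB left
disk 6: place 353 GB, 259 GB left
disk 7: place 336 GB, 664 GB left
disk 7: place 408 GB, 256 GB left
disk 8: place 347 GB, 653 GB left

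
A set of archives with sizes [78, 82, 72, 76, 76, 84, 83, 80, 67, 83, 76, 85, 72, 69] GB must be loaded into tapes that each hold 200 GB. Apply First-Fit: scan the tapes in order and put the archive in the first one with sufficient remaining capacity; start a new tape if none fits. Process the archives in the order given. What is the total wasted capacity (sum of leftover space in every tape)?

317

78 GB → tape 1 (remaining 122 GB)
82 GB → tape 1 (remaining 40 GB)
72 GB → tape 2 (remaining 128 GB)
76 GB → tape 2 (remaining 52 GB)
76 GB → tape 3 (remaining 124 GB)
84 GB → tape 3 (remaining 40 GB)
83 GB → tape 4 (remaining 117 GB)
80 GB → tape 4 (remaining 37 GB)
67 GB → tape 5 (remaining 133 GB)
83 GB → tape 5 (remaining 50 GB)
76 GB → tape 6 (remaining 124 GB)
85 GB → tape 6 (remaining 39 GB)
72 GB → tape 7 (remaining 128 GB)
69 GB → tape 7 (remaining 59 GB)
7 tapes × 200 GB = 1400 GB; used 1083 GB; unused 317 GB.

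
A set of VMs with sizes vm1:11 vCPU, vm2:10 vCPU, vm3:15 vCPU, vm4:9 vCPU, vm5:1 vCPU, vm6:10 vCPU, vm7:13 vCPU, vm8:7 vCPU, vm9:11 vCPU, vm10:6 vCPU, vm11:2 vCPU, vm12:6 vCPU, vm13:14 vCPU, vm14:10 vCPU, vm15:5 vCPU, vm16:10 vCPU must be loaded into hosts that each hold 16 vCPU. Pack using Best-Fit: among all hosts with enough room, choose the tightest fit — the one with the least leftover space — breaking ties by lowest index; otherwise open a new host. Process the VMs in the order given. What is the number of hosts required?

vm1 (11 vCPU) → host 1 (remaining 5 vCPU)
vm2 (10 vCPU) → host 2 (remaining 6 vCPU)
vm3 (15 vCPU) → host 3 (remaining 1 vCPU)
vm4 (9 vCPU) → host 4 (remaining 7 vCPU)
vm5 (1 vCPU) → host 3 (remaining 0 vCPU)
vm6 (10 vCPU) → host 5 (remaining 6 vCPU)
vm7 (13 vCPU) → host 6 (remaining 3 vCPU)
vm8 (7 vCPU) → host 4 (remaining 0 vCPU)
vm9 (11 vCPU) → host 7 (remaining 5 vCPU)
vm10 (6 vCPU) → host 2 (remaining 0 vCPU)
vm11 (2 vCPU) → host 6 (remaining 1 vCPU)
vm12 (6 vCPU) → host 5 (remaining 0 vCPU)
vm13 (14 vCPU) → host 8 (remaining 2 vCPU)
vm14 (10 vCPU) → host 9 (remaining 6 vCPU)
vm15 (5 vCPU) → host 1 (remaining 0 vCPU)
vm16 (10 vCPU) → host 10 (remaining 6 vCPU)

10 hosts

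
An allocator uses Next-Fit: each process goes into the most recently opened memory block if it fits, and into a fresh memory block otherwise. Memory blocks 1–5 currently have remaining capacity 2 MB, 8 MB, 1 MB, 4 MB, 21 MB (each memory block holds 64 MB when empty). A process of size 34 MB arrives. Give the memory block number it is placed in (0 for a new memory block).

0

Next-Fit only looks at memory block 5, which has 21 MB free.
34 MB does not fit, so a new memory block is opened.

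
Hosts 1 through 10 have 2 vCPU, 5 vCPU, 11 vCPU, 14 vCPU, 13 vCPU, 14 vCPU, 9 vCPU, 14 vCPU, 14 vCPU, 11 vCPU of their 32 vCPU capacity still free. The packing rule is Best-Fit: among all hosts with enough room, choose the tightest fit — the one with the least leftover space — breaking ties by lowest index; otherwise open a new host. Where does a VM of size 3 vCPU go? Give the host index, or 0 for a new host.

Hosts with room: host 2 (5 vCPU), host 3 (11 vCPU), host 4 (14 vCPU), host 5 (13 vCPU), host 6 (14 vCPU), host 7 (9 vCPU), host 8 (14 vCPU), host 9 (14 vCPU), host 10 (11 vCPU).
Tightest fit is host 2 with 5 vCPU free.

2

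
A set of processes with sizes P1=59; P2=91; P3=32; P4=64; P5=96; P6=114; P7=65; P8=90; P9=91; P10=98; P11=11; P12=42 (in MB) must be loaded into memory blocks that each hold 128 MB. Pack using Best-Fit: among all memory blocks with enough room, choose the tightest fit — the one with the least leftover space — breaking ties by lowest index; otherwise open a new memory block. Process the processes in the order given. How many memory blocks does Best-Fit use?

8

Put P1 (59 MB) in memory block 1; 69 MB remain.
Put P2 (91 MB) in memory block 2; 37 MB remain.
Put P3 (32 MB) in memory block 2; 5 MB remain.
Put P4 (64 MB) in memory block 1; 5 MB remain.
Put P5 (96 MB) in memory block 3; 32 MB remain.
Put P6 (114 MB) in memory block 4; 14 MB remain.
Put P7 (65 MB) in memory block 5; 63 MB remain.
Put P8 (90 MB) in memory block 6; 38 MB remain.
Put P9 (91 MB) in memory block 7; 37 MB remain.
Put P10 (98 MB) in memory block 8; 30 MB remain.
Put P11 (11 MB) in memory block 4; 3 MB remain.
Put P12 (42 MB) in memory block 5; 21 MB remain.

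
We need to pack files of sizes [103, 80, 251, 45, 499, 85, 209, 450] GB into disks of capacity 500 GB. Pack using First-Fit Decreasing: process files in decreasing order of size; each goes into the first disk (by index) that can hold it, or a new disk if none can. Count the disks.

Sorted descending: 499, 450, 251, 209, 103, 85, 80, 45.
disk 1: place 499 GB, 1 GB left
disk 2: place 450 GB, 50 GB left
disk 3: place 251 GB, 249 GB left
disk 3: place 209 GB, 40 GB left
disk 4: place 103 GB, 397 GB left
disk 4: place 85 GB, 312 GB left
disk 4: place 80 GB, 232 GB left
disk 2: place 45 GB, 5 GB left

4 disks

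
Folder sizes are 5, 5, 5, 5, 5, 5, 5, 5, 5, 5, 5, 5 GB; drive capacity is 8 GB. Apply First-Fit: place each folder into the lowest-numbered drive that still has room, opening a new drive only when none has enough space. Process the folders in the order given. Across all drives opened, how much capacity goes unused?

36

Put 5 GB in drive 1; 3 GB remain.
Put 5 GB in drive 2; 3 GB remain.
Put 5 GB in drive 3; 3 GB remain.
Put 5 GB in drive 4; 3 GB remain.
Put 5 GB in drive 5; 3 GB remain.
Put 5 GB in drive 6; 3 GB remain.
Put 5 GB in drive 7; 3 GB remain.
Put 5 GB in drive 8; 3 GB remain.
Put 5 GB in drive 9; 3 GB remain.
Put 5 GB in drive 10; 3 GB remain.
Put 5 GB in drive 11; 3 GB remain.
Put 5 GB in drive 12; 3 GB remain.
12 drives × 8 GB = 96 GB; used 60 GB; unused 36 GB.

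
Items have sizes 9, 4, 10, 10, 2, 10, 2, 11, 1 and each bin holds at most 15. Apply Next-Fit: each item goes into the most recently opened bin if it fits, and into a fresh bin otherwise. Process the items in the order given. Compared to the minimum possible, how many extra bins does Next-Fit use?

0

Next-Fit: [9,4] [10] [10,2] [10,2] [11,1] → 5 bins.
5 items exceed 7.5 (half the capacity), and no two of those can share a bin, so at least 5 bins are needed.
So 5 is already optimal.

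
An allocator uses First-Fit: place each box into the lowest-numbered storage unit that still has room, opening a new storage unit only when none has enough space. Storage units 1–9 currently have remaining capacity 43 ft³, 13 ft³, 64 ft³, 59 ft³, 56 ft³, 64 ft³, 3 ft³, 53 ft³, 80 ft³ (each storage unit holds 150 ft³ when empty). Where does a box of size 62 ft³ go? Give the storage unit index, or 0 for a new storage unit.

3

Storage units with room: storage unit 3 (64 ft³), storage unit 6 (64 ft³), storage unit 9 (80 ft³).
The first with room is storage unit 3.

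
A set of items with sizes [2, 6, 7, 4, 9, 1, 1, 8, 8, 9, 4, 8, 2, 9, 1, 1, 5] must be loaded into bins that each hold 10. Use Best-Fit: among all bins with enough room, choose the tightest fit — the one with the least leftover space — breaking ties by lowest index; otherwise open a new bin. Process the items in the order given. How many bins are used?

10

Put 2 in bin 1; 8 remain.
Put 6 in bin 1; 2 remain.
Put 7 in bin 2; 3 remain.
Put 4 in bin 3; 6 remain.
Put 9 in bin 4; 1 remain.
Put 1 in bin 4; 0 remain.
Put 1 in bin 1; 1 remain.
Put 8 in bin 5; 2 remain.
Put 8 in bin 6; 2 remain.
Put 9 in bin 7; 1 remain.
Put 4 in bin 3; 2 remain.
Put 8 in bin 8; 2 remain.
Put 2 in bin 3; 0 remain.
Put 9 in bin 9; 1 remain.
Put 1 in bin 1; 0 remain.
Put 1 in bin 7; 0 remain.
Put 5 in bin 10; 5 remain.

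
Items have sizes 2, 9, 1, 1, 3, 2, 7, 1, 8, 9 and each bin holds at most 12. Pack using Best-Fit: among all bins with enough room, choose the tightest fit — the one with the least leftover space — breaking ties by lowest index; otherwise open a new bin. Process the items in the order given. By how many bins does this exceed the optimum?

Best-Fit: [2,9,1] [1,3,2] [7,1] [8] [9] → 5 bins.
Total size 43; any packing needs at least ⌈43/12⌉ = 4 bins.
An optimal packing achieves that bound: [9,3] [9,2,1] [8,2,1,1] [7] → 4 bins.
Excess: 5 − 4 = 1.

1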